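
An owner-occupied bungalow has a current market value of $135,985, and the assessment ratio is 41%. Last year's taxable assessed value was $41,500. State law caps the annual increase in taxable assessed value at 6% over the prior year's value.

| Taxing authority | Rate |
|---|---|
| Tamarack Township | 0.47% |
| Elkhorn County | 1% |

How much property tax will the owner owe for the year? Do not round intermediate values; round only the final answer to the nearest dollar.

$647

Uncapped assessed value = $135,985 × 0.41 = $55,753.85
Cap limit = $41,500 × 1.06 = $43,990
Taxable assessed value = min($55,753.85, $43,990) = $43,990 (cap binds)
Tamarack Township: $43,990 × 0.0047 = $206.753
Elkhorn County: $43,990 × 0.01 = $439.9
Total = $646.653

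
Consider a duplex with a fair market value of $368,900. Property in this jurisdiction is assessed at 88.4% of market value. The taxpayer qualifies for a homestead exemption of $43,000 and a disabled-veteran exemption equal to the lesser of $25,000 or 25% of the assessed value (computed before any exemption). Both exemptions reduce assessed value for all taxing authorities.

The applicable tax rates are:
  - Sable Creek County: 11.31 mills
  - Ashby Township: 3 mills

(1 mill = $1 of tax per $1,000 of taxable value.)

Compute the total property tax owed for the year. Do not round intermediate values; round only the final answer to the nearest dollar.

Assessed value = $368,900 × 0.884 = $326,107.6
Disabled-veteran exemption = min($25,000, 25% × $326,107.6) = min($25,000, $81,526.9) = $25,000 (dollar cap binds)
Taxable value = $326,107.6 − $43,000 − $25,000 = $258,107.6
Sable Creek County: $258,107.6 × 0.01131 = $2,919.196956
Ashby Township: $258,107.6 × 0.003 = $774.3228
Total = $3,693.519756

$3,694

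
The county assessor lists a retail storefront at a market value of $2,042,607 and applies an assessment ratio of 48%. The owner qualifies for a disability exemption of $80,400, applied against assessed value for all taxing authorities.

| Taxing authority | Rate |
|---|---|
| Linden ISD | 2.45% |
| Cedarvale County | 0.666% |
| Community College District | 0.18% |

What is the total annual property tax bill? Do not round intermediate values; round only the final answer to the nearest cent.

Assessed value = $2,042,607 × 0.48 = $980,451.36
Taxable value = $980,451.36 − $80,400 = $900,051.36
Linden ISD: $900,051.36 × 0.0245 = $22,051.25832
Cedarvale County: $900,051.36 × 0.00666 = $5,994.3420576
Community College District: $900,051.36 × 0.0018 = $1,620.092448
Total = $22,051.25832 + $5,994.3420576 + $1,620.092448 = $29,665.6928256

$29,665.69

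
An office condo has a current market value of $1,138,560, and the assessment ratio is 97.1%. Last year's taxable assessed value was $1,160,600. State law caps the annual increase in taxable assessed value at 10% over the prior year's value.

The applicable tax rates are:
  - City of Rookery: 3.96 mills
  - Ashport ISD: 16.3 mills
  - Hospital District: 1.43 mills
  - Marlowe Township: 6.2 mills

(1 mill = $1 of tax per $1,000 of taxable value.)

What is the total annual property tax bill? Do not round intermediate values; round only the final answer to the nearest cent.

$30,833.56

Uncapped assessed value = $1,138,560 × 0.971 = $1,105,541.76
Cap limit = $1,160,600 × 1.1 = $1,276,660
Taxable assessed value = min($1,105,541.76, $1,276,660) = $1,105,541.76 (cap does not bind)
City of Rookery: $1,105,541.76 × 0.00396 = $4,377.9453696
Ashport ISD: $1,105,541.76 × 0.0163 = $18,020.330688
Hospital District: $1,105,541.76 × 0.00143 = $1,580.9247168
Marlowe Township: $1,105,541.76 × 0.0062 = $6,854.358912
Total = $30,833.5596864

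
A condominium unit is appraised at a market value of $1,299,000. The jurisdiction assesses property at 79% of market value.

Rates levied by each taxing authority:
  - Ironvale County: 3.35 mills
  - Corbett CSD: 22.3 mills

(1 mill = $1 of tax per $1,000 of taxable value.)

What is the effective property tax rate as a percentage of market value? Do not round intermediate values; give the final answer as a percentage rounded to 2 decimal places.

Assessed value = $1,299,000 × 0.79 = $1,026,210
Ironvale County: $1,026,210 × 0.00335 = $3,437.8035
Corbett CSD: $1,026,210 × 0.0223 = $22,884.483
Total tax = $26,322.2865
Effective rate = $26,322.2865 ÷ $1,299,000 = 2.03% of market value

2.03%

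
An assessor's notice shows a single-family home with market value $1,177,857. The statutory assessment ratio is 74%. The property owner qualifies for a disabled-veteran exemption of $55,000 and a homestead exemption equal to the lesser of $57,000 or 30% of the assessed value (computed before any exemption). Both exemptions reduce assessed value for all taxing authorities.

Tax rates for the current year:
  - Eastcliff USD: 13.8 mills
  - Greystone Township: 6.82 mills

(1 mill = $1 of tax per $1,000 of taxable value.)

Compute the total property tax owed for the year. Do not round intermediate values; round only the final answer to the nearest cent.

$15,663.24

Assessed value = $1,177,857 × 0.74 = $871,614.18
Homestead exemption = min($57,000, 30% × $871,614.18) = min($57,000, $261,484.254) = $57,000 (dollar cap binds)
Taxable value = $871,614.18 − $55,000 − $57,000 = $759,614.18
Eastcliff USD: $759,614.18 × 0.0138 = $10,482.675684
Greystone Township: $759,614.18 × 0.00682 = $5,180.5687076
Total = $15,663.2443916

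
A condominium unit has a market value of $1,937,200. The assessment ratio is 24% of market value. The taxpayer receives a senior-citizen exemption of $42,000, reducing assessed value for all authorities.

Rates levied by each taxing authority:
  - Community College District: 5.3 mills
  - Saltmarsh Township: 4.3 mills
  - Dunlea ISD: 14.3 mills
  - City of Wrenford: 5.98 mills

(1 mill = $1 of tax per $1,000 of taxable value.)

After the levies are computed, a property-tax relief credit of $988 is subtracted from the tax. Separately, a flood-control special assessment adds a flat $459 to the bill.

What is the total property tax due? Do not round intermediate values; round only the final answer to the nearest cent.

Assessed value = $1,937,200 × 0.24 = $464,928
Taxable value = $464,928 − $42,000 = $422,928
Community College District: $422,928 × 0.0053 = $2,241.5184
Saltmarsh Township: $422,928 × 0.0043 = $1,818.5904
Dunlea ISD: $422,928 × 0.0143 = $6,047.8704
City of Wrenford: $422,928 × 0.00598 = $2,529.10944
Levies subtotal = $12,637.08864
After credit = $12,637.08864 − $988 = $11,649.08864
Total = $11,649.08864 + $459 = $12,108.08864

$12,108.09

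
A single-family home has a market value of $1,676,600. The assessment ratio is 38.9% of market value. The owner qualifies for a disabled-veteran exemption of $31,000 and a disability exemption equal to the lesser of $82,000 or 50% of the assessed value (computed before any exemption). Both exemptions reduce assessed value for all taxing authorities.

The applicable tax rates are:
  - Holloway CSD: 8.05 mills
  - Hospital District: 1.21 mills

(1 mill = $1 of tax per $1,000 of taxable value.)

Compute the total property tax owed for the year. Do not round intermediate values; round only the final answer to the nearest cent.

$4,992.97

Assessed value = $1,676,600 × 0.389 = $652,197.4
Disability exemption = min($82,000, 50% × $652,197.4) = min($82,000, $326,098.7) = $82,000 (dollar cap binds)
Taxable value = $652,197.4 − $31,000 − $82,000 = $539,197.4
Holloway CSD: $539,197.4 × 0.00805 = $4,340.53907
Hospital District: $539,197.4 × 0.00121 = $652.428854
Total = $4,992.967924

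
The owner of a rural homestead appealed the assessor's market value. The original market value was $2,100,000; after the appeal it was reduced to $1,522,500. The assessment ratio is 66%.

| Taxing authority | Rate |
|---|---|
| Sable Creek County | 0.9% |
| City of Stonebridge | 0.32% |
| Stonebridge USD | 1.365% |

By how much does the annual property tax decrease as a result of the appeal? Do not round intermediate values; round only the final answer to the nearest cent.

$9,852.73

Old assessed value = $2,100,000 × 0.66 = $1,386,000
New assessed value = $1,522,500 × 0.66 = $1,004,850
Combined rate = 0.009 + 0.0032 + 0.01365 = 0.02585
Old tax = $1,386,000 × 0.02585 = $35,828.1
New tax = $1,004,850 × 0.02585 = $25,975.3725
Reduction = $35,828.1 − $25,975.3725 = $9,852.7275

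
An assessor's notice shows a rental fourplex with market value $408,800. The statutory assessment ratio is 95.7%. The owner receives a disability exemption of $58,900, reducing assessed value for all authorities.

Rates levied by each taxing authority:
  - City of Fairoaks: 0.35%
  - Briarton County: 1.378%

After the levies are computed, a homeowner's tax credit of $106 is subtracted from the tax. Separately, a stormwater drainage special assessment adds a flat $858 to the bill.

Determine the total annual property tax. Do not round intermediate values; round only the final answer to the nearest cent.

$6,494.52

Assessed value = $408,800 × 0.957 = $391,221.6
Taxable value = $391,221.6 − $58,900 = $332,321.6
City of Fairoaks: $332,321.6 × 0.0035 = $1,163.1256
Briarton County: $332,321.6 × 0.01378 = $4,579.391648
Levies subtotal = $5,742.517248
After credit = $5,742.517248 − $106 = $5,636.517248
Total = $5,636.517248 + $858 = $6,494.517248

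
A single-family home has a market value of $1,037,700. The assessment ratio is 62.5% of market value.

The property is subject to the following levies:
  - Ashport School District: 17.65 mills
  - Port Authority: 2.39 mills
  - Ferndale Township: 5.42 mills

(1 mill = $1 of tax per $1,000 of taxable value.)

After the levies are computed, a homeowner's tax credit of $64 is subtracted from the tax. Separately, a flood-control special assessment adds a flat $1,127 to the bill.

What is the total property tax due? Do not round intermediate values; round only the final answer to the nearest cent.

Assessed value = $1,037,700 × 0.625 = $648,562.5
Ashport School District: $648,562.5 × 0.01765 = $11,447.128125
Port Authority: $648,562.5 × 0.00239 = $1,550.064375
Ferndale Township: $648,562.5 × 0.00542 = $3,515.20875
Levies subtotal = $16,512.40125
After credit = $16,512.40125 − $64 = $16,448.40125
Total = $16,448.40125 + $1,127 = $17,575.40125

$17,575.40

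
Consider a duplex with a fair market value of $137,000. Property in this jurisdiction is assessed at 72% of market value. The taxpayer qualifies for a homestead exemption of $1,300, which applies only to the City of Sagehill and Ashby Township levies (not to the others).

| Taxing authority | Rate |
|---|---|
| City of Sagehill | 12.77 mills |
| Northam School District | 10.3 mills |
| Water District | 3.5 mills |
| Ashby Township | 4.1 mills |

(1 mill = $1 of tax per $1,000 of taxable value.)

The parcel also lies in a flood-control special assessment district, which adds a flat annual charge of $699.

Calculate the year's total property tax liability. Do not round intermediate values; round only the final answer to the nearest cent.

Assessed value = $137,000 × 0.72 = $98,640
City of Sagehill: ($98,640 − $1,300) × 0.01277 = $97,340 × 0.01277 = $1,243.0318
Northam School District: $98,640 × 0.0103 = $1,015.992
Water District: $98,640 × 0.0035 = $345.24
Ashby Township: ($98,640 − $1,300) × 0.0041 = $97,340 × 0.0041 = $399.094
Levies subtotal = $3,003.3578
Total = $3,003.3578 + $699 = $3,702.3578

$3,702.36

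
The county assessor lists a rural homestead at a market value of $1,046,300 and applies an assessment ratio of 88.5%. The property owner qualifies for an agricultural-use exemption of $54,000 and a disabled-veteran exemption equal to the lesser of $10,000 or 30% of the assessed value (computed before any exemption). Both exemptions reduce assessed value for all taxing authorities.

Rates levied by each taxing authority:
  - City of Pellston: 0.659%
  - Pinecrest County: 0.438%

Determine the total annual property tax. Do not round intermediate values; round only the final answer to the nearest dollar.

$9,456

Assessed value = $1,046,300 × 0.885 = $925,975.5
Disabled-veteran exemption = min($10,000, 30% × $925,975.5) = min($10,000, $277,792.65) = $10,000 (dollar cap binds)
Taxable value = $925,975.5 − $54,000 − $10,000 = $861,975.5
City of Pellston: $861,975.5 × 0.00659 = $5,680.418545
Pinecrest County: $861,975.5 × 0.00438 = $3,775.45269
Total = $9,455.871235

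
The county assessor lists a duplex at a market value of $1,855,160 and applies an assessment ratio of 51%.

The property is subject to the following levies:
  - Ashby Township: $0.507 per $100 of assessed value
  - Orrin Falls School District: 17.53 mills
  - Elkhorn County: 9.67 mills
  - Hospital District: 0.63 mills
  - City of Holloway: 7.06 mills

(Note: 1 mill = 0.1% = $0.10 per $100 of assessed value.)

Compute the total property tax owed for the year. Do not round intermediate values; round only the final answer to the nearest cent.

Assessed value = $1,855,160 × 0.51 = $946,131.6
Ashby Township: $946,131.6 × 0.00507 = $4,796.887212
Orrin Falls School District: $946,131.6 × 0.01753 = $16,585.686948
Elkhorn County: $946,131.6 × 0.00967 = $9,149.092572
Hospital District: $946,131.6 × 0.00063 = $596.062908
City of Holloway: $946,131.6 × 0.00706 = $6,679.689096
Total = $37,807.418736

$37,807.42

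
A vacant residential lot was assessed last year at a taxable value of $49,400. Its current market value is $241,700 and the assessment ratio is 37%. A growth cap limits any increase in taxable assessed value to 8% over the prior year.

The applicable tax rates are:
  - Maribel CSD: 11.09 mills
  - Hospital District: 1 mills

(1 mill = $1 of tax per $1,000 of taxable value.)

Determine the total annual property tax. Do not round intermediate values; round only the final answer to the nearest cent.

Uncapped assessed value = $241,700 × 0.37 = $89,429
Cap limit = $49,400 × 1.08 = $53,352
Taxable assessed value = min($89,429, $53,352) = $53,352 (cap binds)
Maribel CSD: $53,352 × 0.01109 = $591.67368
Hospital District: $53,352 × 0.001 = $53.352
Total = $645.02568

$645.03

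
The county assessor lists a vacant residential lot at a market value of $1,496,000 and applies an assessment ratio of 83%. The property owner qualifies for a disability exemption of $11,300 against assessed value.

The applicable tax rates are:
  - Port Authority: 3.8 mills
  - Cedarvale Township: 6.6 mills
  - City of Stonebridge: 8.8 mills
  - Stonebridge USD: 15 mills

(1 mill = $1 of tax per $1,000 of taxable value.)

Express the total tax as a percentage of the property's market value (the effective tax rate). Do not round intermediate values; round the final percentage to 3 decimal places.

2.813%

Assessed value = $1,496,000 × 0.83 = $1,241,680
Taxable value = $1,241,680 − $11,300 = $1,230,380
Port Authority: $1,230,380 × 0.0038 = $4,675.444
Cedarvale Township: $1,230,380 × 0.0066 = $8,120.508
City of Stonebridge: $1,230,380 × 0.0088 = $10,827.344
Stonebridge USD: $1,230,380 × 0.015 = $18,455.7
Total tax = $42,078.996
Effective rate = $42,078.996 ÷ $1,496,000 = 2.813% of market value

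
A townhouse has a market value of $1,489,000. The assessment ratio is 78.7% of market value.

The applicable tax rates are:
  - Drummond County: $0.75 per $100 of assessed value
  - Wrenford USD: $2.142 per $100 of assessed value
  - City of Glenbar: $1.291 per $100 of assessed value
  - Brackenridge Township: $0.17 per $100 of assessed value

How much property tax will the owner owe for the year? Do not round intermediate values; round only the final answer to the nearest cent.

$51,010.33

Assessed value = $1,489,000 × 0.787 = $1,171,843
Drummond County: $1,171,843 × 0.0075 = $8,788.8225
Wrenford USD: $1,171,843 × 0.02142 = $25,100.87706
City of Glenbar: $1,171,843 × 0.01291 = $15,128.49313
Brackenridge Township: $1,171,843 × 0.0017 = $1,992.1331
Total = $8,788.8225 + $25,100.87706 + $15,128.49313 + $1,992.1331 = $51,010.32579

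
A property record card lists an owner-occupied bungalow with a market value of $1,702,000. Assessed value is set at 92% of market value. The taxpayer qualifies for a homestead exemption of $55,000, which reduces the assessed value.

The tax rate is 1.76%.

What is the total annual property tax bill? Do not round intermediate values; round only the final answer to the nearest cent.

$26,590.78

Assessed value = $1,702,000 × 0.92 = $1,565,840
Taxable value = $1,565,840 − $55,000 = $1,510,840
Tax = $1,510,840 × 0.0176 = $26,590.784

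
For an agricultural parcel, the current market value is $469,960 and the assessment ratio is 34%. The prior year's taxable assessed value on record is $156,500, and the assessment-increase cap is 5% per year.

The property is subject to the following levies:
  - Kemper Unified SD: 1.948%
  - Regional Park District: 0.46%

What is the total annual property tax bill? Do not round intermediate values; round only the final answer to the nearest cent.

$3,847.66

Uncapped assessed value = $469,960 × 0.34 = $159,786.4
Cap limit = $156,500 × 1.05 = $164,325
Taxable assessed value = min($159,786.4, $164,325) = $159,786.4 (cap does not bind)
Kemper Unified SD: $159,786.4 × 0.01948 = $3,112.639072
Regional Park District: $159,786.4 × 0.0046 = $735.01744
Total = $3,847.656512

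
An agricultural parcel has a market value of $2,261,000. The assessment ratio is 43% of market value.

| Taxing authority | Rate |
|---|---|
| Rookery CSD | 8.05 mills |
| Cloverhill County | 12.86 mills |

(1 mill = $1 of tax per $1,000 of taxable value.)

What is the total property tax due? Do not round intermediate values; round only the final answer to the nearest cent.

Assessed value = $2,261,000 × 0.43 = $972,230
Rookery CSD: $972,230 × 0.00805 = $7,826.4515
Cloverhill County: $972,230 × 0.01286 = $12,502.8778
Total = $7,826.4515 + $12,502.8778 = $20,329.3293

$20,329.33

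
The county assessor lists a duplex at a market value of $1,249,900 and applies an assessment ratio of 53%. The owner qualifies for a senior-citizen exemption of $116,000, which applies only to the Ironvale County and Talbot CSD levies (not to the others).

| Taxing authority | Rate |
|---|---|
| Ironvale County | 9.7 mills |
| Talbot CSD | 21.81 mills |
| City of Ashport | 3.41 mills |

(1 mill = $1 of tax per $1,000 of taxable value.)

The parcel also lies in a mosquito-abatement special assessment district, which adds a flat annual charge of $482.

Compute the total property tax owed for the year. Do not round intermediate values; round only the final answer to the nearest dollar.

Assessed value = $1,249,900 × 0.53 = $662,447
Ironvale County: ($662,447 − $116,000) × 0.0097 = $546,447 × 0.0097 = $5,300.5359
Talbot CSD: ($662,447 − $116,000) × 0.02181 = $546,447 × 0.02181 = $11,918.00907
City of Ashport: $662,447 × 0.00341 = $2,258.94427
Levies subtotal = $19,477.48924
Total = $19,477.48924 + $482 = $19,959.48924

$19,959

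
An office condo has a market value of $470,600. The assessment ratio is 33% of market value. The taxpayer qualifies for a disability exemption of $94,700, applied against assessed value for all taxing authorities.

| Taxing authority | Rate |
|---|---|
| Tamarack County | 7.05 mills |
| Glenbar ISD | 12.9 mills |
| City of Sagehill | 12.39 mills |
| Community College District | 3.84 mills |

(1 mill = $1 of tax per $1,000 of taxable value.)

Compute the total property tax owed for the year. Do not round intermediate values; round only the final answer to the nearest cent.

$2,192.44

Assessed value = $470,600 × 0.33 = $155,298
Taxable value = $155,298 − $94,700 = $60,598
Tamarack County: $60,598 × 0.00705 = $427.2159
Glenbar ISD: $60,598 × 0.0129 = $781.7142
City of Sagehill: $60,598 × 0.01239 = $750.80922
Community College District: $60,598 × 0.00384 = $232.69632
Total = $427.2159 + $781.7142 + $750.80922 + $232.69632 = $2,192.43564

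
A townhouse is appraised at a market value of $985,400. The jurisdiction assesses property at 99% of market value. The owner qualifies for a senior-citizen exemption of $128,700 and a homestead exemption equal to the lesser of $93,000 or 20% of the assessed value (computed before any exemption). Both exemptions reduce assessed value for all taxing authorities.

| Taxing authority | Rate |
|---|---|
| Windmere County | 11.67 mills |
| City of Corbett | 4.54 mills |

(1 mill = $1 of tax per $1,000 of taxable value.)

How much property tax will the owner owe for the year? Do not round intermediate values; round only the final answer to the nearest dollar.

$12,220

Assessed value = $985,400 × 0.99 = $975,546
Homestead exemption = min($93,000, 20% × $975,546) = min($93,000, $195,109.2) = $93,000 (dollar cap binds)
Taxable value = $975,546 − $128,700 − $93,000 = $753,846
Windmere County: $753,846 × 0.01167 = $8,797.38282
City of Corbett: $753,846 × 0.00454 = $3,422.46084
Total = $12,219.84366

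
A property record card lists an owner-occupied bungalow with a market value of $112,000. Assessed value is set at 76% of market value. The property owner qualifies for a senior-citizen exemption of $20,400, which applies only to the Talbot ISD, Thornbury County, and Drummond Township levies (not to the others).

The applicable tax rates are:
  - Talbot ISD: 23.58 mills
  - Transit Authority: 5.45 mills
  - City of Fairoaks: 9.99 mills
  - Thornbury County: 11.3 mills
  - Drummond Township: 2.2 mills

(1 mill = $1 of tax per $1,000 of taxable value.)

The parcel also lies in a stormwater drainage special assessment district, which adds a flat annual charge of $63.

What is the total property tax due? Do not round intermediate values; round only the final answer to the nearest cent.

Assessed value = $112,000 × 0.76 = $85,120
Talbot ISD: ($85,120 − $20,400) × 0.02358 = $64,720 × 0.02358 = $1,526.0976
Transit Authority: $85,120 × 0.00545 = $463.904
City of Fairoaks: $85,120 × 0.00999 = $850.3488
Thornbury County: ($85,120 − $20,400) × 0.0113 = $64,720 × 0.0113 = $731.336
Drummond Township: ($85,120 − $20,400) × 0.0022 = $64,720 × 0.0022 = $142.384
Levies subtotal = $3,714.0704
Total = $3,714.0704 + $63 = $3,777.0704

$3,777.07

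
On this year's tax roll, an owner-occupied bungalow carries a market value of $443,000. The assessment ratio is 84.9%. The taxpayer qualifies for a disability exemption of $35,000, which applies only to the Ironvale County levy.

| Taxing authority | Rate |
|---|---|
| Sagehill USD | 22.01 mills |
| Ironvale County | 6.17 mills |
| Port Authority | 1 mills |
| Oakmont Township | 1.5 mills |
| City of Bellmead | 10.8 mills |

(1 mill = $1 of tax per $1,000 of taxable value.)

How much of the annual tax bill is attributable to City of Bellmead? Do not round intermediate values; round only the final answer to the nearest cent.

Assessed value = $443,000 × 0.849 = $376,107
City of Bellmead taxable value = $376,107 (exemption does not apply)
City of Bellmead levy = $376,107 × 0.0108 = $4,061.9556

$4,061.96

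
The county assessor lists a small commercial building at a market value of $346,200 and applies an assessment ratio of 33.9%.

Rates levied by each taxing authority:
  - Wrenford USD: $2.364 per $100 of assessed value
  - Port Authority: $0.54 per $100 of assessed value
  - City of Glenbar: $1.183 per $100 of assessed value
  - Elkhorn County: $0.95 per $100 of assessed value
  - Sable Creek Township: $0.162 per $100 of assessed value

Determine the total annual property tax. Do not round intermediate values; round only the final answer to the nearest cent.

$6,101.64

Assessed value = $346,200 × 0.339 = $117,361.8
Wrenford USD: $117,361.8 × 0.02364 = $2,774.432952
Port Authority: $117,361.8 × 0.0054 = $633.75372
City of Glenbar: $117,361.8 × 0.01183 = $1,388.390094
Elkhorn County: $117,361.8 × 0.0095 = $1,114.9371
Sable Creek Township: $117,361.8 × 0.00162 = $190.126116
Total = $2,774.432952 + $633.75372 + $1,388.390094 + $1,114.9371 + $190.126116 = $6,101.639982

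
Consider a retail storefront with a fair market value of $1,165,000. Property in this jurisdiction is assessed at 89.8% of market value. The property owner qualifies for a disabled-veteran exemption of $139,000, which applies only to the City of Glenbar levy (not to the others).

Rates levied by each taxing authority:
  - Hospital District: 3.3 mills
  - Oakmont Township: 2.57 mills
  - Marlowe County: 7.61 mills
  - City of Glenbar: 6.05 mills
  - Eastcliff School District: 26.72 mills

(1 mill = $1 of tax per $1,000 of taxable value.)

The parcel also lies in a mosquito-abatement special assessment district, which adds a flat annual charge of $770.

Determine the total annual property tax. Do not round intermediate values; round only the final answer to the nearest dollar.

Assessed value = $1,165,000 × 0.898 = $1,046,170
Hospital District: $1,046,170 × 0.0033 = $3,452.361
Oakmont Township: $1,046,170 × 0.00257 = $2,688.6569
Marlowe County: $1,046,170 × 0.00761 = $7,961.3537
City of Glenbar: ($1,046,170 − $139,000) × 0.00605 = $907,170 × 0.00605 = $5,488.3785
Eastcliff School District: $1,046,170 × 0.02672 = $27,953.6624
Levies subtotal = $47,544.4125
Total = $47,544.4125 + $770 = $48,314.4125

$48,314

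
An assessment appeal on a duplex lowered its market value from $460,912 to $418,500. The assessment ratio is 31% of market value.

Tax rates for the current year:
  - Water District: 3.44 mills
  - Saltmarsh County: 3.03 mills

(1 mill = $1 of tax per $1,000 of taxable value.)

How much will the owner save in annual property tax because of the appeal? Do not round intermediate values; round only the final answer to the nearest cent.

$85.07

Old assessed value = $460,912 × 0.31 = $142,882.72
New assessed value = $418,500 × 0.31 = $129,735
Combined rate = 0.00344 + 0.00303 = 0.00647
Old tax = $142,882.72 × 0.00647 = $924.4511984
New tax = $129,735 × 0.00647 = $839.38545
Reduction = $924.4511984 − $839.38545 = $85.0657484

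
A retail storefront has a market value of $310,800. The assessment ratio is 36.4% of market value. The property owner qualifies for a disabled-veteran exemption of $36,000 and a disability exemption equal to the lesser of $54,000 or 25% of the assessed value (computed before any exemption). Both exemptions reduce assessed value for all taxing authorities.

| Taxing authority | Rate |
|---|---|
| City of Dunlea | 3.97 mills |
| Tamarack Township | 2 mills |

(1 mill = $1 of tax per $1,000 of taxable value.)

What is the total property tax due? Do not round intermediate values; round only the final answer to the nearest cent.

Assessed value = $310,800 × 0.364 = $113,131.2
Disability exemption = min($54,000, 25% × $113,131.2) = min($54,000, $28,282.8) = $28,282.8 (percentage binds)
Taxable value = $113,131.2 − $36,000 − $28,282.8 = $48,848.4
City of Dunlea: $48,848.4 × 0.00397 = $193.928148
Tamarack Township: $48,848.4 × 0.002 = $97.6968
Total = $291.624948

$291.62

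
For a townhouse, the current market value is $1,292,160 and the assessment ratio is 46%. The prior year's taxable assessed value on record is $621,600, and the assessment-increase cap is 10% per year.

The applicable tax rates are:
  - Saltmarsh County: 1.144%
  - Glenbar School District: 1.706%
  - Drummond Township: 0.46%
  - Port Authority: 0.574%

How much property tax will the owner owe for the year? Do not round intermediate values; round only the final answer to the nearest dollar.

$23,086

Uncapped assessed value = $1,292,160 × 0.46 = $594,393.6
Cap limit = $621,600 × 1.1 = $683,760
Taxable assessed value = min($594,393.6, $683,760) = $594,393.6 (cap does not bind)
Saltmarsh County: $594,393.6 × 0.01144 = $6,799.862784
Glenbar School District: $594,393.6 × 0.01706 = $10,140.354816
Drummond Township: $594,393.6 × 0.0046 = $2,734.21056
Port Authority: $594,393.6 × 0.00574 = $3,411.819264
Total = $23,086.247424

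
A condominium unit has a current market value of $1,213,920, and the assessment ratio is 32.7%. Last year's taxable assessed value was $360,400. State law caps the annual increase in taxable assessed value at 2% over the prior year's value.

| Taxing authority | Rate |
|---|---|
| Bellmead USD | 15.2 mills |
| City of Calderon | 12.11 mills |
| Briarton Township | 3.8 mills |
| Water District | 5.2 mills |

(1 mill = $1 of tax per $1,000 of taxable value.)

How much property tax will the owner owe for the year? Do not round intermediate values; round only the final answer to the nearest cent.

$13,347.85

Uncapped assessed value = $1,213,920 × 0.327 = $396,951.84
Cap limit = $360,400 × 1.02 = $367,608
Taxable assessed value = min($396,951.84, $367,608) = $367,608 (cap binds)
Bellmead USD: $367,608 × 0.0152 = $5,587.6416
City of Calderon: $367,608 × 0.01211 = $4,451.73288
Briarton Township: $367,608 × 0.0038 = $1,396.9104
Water District: $367,608 × 0.0052 = $1,911.5616
Total = $13,347.84648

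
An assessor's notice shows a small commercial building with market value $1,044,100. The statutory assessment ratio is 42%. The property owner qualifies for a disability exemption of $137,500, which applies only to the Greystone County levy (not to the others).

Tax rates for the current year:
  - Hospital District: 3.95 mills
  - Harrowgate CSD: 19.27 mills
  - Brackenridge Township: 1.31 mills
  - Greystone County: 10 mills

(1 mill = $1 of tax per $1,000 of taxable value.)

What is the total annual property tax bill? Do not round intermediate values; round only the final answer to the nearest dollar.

$13,767

Assessed value = $1,044,100 × 0.42 = $438,522
Hospital District: $438,522 × 0.00395 = $1,732.1619
Harrowgate CSD: $438,522 × 0.01927 = $8,450.31894
Brackenridge Township: $438,522 × 0.00131 = $574.46382
Greystone County: ($438,522 − $137,500) × 0.01 = $301,022 × 0.01 = $3,010.22
Total = $13,767.16466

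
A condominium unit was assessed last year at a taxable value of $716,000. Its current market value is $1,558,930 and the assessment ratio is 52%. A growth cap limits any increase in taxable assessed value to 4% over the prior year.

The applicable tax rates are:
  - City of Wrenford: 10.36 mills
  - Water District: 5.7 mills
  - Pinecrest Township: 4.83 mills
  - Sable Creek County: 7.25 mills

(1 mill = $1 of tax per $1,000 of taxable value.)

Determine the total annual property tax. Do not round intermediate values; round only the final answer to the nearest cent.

$20,954.17

Uncapped assessed value = $1,558,930 × 0.52 = $810,643.6
Cap limit = $716,000 × 1.04 = $744,640
Taxable assessed value = min($810,643.6, $744,640) = $744,640 (cap binds)
City of Wrenford: $744,640 × 0.01036 = $7,714.4704
Water District: $744,640 × 0.0057 = $4,244.448
Pinecrest Township: $744,640 × 0.00483 = $3,596.6112
Sable Creek County: $744,640 × 0.00725 = $5,398.64
Total = $20,954.1696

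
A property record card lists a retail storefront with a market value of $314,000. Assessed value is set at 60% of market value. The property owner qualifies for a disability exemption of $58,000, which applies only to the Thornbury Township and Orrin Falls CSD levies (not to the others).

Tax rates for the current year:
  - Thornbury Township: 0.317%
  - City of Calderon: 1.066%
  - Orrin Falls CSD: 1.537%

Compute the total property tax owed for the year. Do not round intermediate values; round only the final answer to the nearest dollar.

Assessed value = $314,000 × 0.6 = $188,400
Thornbury Township: ($188,400 − $58,000) × 0.00317 = $130,400 × 0.00317 = $413.368
City of Calderon: $188,400 × 0.01066 = $2,008.344
Orrin Falls CSD: ($188,400 − $58,000) × 0.01537 = $130,400 × 0.01537 = $2,004.248
Total = $4,425.96

$4,426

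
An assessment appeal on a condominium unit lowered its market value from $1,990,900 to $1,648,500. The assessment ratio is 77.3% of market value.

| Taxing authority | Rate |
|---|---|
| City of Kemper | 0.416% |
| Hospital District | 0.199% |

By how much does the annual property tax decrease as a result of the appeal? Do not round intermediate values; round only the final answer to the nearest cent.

$1,627.75

Old assessed value = $1,990,900 × 0.773 = $1,538,965.7
New assessed value = $1,648,500 × 0.773 = $1,274,290.5
Combined rate = 0.00416 + 0.00199 = 0.00615
Old tax = $1,538,965.7 × 0.00615 = $9,464.639055
New tax = $1,274,290.5 × 0.00615 = $7,836.886575
Reduction = $9,464.639055 − $7,836.886575 = $1,627.75248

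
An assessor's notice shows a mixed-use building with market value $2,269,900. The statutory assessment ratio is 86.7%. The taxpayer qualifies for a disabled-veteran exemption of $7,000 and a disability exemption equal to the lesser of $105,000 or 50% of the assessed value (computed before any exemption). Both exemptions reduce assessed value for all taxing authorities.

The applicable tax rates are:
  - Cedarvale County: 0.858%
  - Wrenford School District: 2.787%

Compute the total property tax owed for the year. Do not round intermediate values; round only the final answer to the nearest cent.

$67,651.32

Assessed value = $2,269,900 × 0.867 = $1,968,003.3
Disability exemption = min($105,000, 50% × $1,968,003.3) = min($105,000, $984,001.65) = $105,000 (dollar cap binds)
Taxable value = $1,968,003.3 − $7,000 − $105,000 = $1,856,003.3
Cedarvale County: $1,856,003.3 × 0.00858 = $15,924.508314
Wrenford School District: $1,856,003.3 × 0.02787 = $51,726.811971
Total = $67,651.320285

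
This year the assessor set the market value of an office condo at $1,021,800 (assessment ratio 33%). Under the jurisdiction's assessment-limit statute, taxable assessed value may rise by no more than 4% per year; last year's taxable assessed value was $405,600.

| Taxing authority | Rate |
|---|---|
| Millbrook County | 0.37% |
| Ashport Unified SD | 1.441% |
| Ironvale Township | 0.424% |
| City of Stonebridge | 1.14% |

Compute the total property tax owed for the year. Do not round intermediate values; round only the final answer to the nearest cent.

Uncapped assessed value = $1,021,800 × 0.33 = $337,194
Cap limit = $405,600 × 1.04 = $421,824
Taxable assessed value = min($337,194, $421,824) = $337,194 (cap does not bind)
Millbrook County: $337,194 × 0.0037 = $1,247.6178
Ashport Unified SD: $337,194 × 0.01441 = $4,858.96554
Ironvale Township: $337,194 × 0.00424 = $1,429.70256
City of Stonebridge: $337,194 × 0.0114 = $3,844.0116
Total = $11,380.2975

$11,380.30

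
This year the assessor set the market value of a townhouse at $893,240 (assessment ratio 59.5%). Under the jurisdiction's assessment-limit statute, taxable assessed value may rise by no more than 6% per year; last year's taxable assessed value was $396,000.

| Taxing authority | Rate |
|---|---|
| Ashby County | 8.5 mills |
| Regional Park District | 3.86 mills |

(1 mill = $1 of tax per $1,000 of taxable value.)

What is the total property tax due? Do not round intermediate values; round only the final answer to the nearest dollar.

Uncapped assessed value = $893,240 × 0.595 = $531,477.8
Cap limit = $396,000 × 1.06 = $419,760
Taxable assessed value = min($531,477.8, $419,760) = $419,760 (cap binds)
Ashby County: $419,760 × 0.0085 = $3,567.96
Regional Park District: $419,760 × 0.00386 = $1,620.2736
Total = $5,188.2336

$5,188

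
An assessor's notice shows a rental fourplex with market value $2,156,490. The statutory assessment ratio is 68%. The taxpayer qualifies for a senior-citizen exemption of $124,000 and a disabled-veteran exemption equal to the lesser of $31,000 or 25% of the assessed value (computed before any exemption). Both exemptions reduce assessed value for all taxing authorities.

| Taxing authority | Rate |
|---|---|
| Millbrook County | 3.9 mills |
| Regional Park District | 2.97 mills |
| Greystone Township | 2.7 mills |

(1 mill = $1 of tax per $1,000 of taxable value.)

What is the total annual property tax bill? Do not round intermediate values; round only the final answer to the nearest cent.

Assessed value = $2,156,490 × 0.68 = $1,466,413.2
Disabled-veteran exemption = min($31,000, 25% × $1,466,413.2) = min($31,000, $366,603.3) = $31,000 (dollar cap binds)
Taxable value = $1,466,413.2 − $124,000 − $31,000 = $1,311,413.2
Millbrook County: $1,311,413.2 × 0.0039 = $5,114.51148
Regional Park District: $1,311,413.2 × 0.00297 = $3,894.897204
Greystone Township: $1,311,413.2 × 0.0027 = $3,540.81564
Total = $12,550.224324

$12,550.22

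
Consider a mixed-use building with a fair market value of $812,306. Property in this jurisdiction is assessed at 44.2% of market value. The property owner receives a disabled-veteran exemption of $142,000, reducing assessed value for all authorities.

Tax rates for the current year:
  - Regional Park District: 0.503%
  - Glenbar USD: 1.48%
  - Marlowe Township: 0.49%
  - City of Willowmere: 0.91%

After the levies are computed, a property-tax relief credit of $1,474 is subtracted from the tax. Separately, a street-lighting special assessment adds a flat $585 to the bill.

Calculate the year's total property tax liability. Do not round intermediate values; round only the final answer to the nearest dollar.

$6,453

Assessed value = $812,306 × 0.442 = $359,039.252
Taxable value = $359,039.252 − $142,000 = $217,039.252
Regional Park District: $217,039.252 × 0.00503 = $1,091.70743756
Glenbar USD: $217,039.252 × 0.0148 = $3,212.1809296
Marlowe Township: $217,039.252 × 0.0049 = $1,063.4923348
City of Willowmere: $217,039.252 × 0.0091 = $1,975.0571932
Levies subtotal = $7,342.43789516
After credit = $7,342.43789516 − $1,474 = $5,868.43789516
Total = $5,868.43789516 + $585 = $6,453.43789516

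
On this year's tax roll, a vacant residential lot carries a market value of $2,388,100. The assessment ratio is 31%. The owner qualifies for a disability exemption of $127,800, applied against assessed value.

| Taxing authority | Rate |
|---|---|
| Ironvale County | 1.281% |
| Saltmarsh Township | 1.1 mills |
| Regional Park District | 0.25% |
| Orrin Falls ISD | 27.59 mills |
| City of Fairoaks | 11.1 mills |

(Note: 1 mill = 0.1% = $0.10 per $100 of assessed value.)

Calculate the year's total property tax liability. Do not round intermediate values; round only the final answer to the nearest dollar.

Assessed value = $2,388,100 × 0.31 = $740,311
Taxable value = $740,311 − $127,800 = $612,511
Ironvale County: $612,511 × 0.01281 = $7,846.26591
Saltmarsh Township: $612,511 × 0.0011 = $673.7621
Regional Park District: $612,511 × 0.0025 = $1,531.2775
Orrin Falls ISD: $612,511 × 0.02759 = $16,899.17849
City of Fairoaks: $612,511 × 0.0111 = $6,798.8721
Total = $33,749.3561

$33,749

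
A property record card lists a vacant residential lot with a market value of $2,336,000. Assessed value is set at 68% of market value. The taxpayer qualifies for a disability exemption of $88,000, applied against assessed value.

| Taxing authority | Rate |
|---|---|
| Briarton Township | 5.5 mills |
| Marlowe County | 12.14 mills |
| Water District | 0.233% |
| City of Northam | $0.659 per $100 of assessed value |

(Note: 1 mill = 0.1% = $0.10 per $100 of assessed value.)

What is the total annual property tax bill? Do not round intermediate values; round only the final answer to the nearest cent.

$39,852.75

Assessed value = $2,336,000 × 0.68 = $1,588,480
Taxable value = $1,588,480 − $88,000 = $1,500,480
Briarton Township: $1,500,480 × 0.0055 = $8,252.64
Marlowe County: $1,500,480 × 0.01214 = $18,215.8272
Water District: $1,500,480 × 0.00233 = $3,496.1184
City of Northam: $1,500,480 × 0.00659 = $9,888.1632
Total = $39,852.7488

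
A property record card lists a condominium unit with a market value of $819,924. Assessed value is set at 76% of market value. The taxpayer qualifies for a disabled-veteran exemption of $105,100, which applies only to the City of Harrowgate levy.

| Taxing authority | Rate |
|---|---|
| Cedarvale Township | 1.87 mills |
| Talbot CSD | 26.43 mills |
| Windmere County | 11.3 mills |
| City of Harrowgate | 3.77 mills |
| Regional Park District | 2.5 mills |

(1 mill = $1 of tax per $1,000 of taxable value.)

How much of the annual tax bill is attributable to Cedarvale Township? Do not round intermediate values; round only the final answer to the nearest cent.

$1,165.28

Assessed value = $819,924 × 0.76 = $623,142.24
Cedarvale Township taxable value = $623,142.24 (exemption does not apply)
Cedarvale Township levy = $623,142.24 × 0.00187 = $1,165.2759888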